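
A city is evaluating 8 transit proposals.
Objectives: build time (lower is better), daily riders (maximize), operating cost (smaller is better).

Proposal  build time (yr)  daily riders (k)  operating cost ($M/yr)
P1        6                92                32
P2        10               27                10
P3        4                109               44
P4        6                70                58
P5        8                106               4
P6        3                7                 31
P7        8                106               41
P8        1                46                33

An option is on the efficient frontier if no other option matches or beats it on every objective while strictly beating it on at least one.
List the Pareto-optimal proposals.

P1, P3, P5, P6, P8

P1: not dominated.
P2: dominated by P5 (build time 8≤10, daily riders 106≥27, operating cost 4≤10).
P3: not dominated (best daily riders).
P4: dominated by P1 (build time 6≤6, daily riders 92≥70, operating cost 32≤58).
P5: not dominated (best operating cost).
P6: not dominated.
P7: dominated by P5 (build time 8≤8, daily riders 106≥106, operating cost 4≤41).
P8: not dominated (best build time).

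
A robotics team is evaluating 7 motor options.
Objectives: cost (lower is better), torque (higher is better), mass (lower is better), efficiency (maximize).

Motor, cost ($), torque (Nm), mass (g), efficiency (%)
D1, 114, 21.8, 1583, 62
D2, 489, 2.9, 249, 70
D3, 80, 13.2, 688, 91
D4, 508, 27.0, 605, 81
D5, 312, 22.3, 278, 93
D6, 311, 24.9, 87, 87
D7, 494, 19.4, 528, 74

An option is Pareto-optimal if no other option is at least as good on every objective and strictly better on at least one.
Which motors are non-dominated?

D1, D3, D4, D5, D6

D1: not dominated.
D2: dominated by D6 (cost 311≤489, torque 24.9≥2.9, mass 87≤249, efficiency 87≥70).
D3: not dominated (best cost).
D4: not dominated (best torque).
D5: not dominated (best efficiency).
D6: not dominated (best mass).
D7: dominated by D5 (cost 312≤494, torque 22.3≥19.4, mass 278≤528, efficiency 93≥74).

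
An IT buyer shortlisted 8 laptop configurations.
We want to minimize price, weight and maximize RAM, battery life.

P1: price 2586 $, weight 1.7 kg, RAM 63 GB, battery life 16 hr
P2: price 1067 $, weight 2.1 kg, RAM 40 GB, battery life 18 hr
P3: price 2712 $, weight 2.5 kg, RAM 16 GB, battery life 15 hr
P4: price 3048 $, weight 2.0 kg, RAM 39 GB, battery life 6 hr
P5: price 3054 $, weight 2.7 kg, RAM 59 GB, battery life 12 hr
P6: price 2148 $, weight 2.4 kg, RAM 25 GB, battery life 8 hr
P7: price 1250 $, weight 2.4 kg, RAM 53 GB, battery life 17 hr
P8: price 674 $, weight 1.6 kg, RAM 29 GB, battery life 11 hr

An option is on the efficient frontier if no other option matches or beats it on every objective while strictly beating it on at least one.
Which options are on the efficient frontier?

P1, P2, P7, P8

P1: not dominated (best RAM).
P2: not dominated (best battery life).
P3: dominated by P1 (price 2586≤2712, weight 1.7≤2.5, RAM 63≥16, battery life 16≥15).
P4: dominated by P1 (price 2586≤3048, weight 1.7≤2.0, RAM 63≥39, battery life 16≥6).
P5: dominated by P1 (price 2586≤3054, weight 1.7≤2.7, RAM 63≥59, battery life 16≥12).
P6: dominated by P2 (price 1067≤2148, weight 2.1≤2.4, RAM 40≥25, battery life 18≥8).
P7: not dominated.
P8: not dominated (best price).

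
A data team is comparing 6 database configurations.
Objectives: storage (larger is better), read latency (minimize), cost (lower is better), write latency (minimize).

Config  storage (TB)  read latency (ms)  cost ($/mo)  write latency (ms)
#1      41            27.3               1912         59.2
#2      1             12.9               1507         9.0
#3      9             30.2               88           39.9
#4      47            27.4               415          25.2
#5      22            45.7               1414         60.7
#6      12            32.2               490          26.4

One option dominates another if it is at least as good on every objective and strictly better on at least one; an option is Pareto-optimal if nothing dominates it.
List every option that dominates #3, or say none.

none

#1: worse on cost (1912 vs 88).
#2: worse on storage (1 vs 9).
#4: worse on cost (415 vs 88).
#5: worse on read latency (45.7 vs 30.2).
#6: worse on read latency (32.2 vs 30.2).
No option dominates #3.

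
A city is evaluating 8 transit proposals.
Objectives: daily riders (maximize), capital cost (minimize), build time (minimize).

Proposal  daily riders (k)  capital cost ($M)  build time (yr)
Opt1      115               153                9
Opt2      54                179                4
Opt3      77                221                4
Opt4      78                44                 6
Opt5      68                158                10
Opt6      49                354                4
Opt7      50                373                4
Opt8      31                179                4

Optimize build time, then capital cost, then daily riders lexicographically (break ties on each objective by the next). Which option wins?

Opt2

First minimize build time: best is 4, kept {Opt2, Opt3, Opt6, Opt7, Opt8}.
Then minimize capital cost: best is 179, kept {Opt2, Opt8}.
Then maximize daily riders: best is 54, kept {Opt2}.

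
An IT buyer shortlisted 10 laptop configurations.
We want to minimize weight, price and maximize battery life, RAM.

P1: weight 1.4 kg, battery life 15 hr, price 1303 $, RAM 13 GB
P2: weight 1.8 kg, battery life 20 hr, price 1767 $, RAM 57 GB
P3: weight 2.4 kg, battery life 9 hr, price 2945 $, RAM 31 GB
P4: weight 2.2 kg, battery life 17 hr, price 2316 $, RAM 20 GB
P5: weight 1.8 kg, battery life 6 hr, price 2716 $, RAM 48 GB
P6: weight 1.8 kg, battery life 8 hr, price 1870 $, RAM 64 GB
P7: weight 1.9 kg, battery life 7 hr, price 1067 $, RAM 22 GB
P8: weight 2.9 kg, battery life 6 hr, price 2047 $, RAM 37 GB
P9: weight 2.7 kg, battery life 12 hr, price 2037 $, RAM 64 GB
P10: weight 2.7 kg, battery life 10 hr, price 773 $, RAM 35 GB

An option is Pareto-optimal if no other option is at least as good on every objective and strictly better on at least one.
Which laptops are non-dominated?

P1, P2, P6, P7, P9, P10

P1: not dominated (best weight).
P2: not dominated (best battery life).
P3: dominated by P2 (weight 1.8≤2.4, battery life 20≥9, price 1767≤2945, RAM 57≥31).
P4: dominated by P2 (weight 1.8≤2.2, battery life 20≥17, price 1767≤2316, RAM 57≥20).
P5: dominated by P2 (weight 1.8≤1.8, battery life 20≥6, price 1767≤2716, RAM 57≥48).
P6: not dominated.
P7: not dominated.
P8: dominated by P2 (weight 1.8≤2.9, battery life 20≥6, price 1767≤2047, RAM 57≥37).
P9: not dominated.
P10: not dominated (best price).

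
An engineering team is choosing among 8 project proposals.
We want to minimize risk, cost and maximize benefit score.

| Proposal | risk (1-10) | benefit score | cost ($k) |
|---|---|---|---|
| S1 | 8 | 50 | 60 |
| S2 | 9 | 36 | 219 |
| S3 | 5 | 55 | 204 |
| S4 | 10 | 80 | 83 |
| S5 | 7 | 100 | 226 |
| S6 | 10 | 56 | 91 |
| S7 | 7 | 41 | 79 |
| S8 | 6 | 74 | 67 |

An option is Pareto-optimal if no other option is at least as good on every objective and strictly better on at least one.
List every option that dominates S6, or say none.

S4: risk 10≤10, benefit score 80≥56, cost 83≤91 — dominates S6.
S8: risk 6≤10, benefit score 74≥56, cost 67≤91 — dominates S6.
Others (S1, S2, S3, S5, S7) are each worse than S6 on at least one objective.

S4, S8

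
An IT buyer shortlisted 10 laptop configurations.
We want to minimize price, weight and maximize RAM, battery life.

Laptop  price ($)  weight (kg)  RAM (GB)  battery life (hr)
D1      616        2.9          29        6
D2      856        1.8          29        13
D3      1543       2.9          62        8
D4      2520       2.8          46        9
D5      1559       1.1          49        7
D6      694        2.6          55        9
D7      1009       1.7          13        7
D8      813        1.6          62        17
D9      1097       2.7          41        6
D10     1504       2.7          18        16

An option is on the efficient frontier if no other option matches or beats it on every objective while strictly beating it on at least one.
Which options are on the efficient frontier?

D1, D5, D6, D8

D1: not dominated (best price).
D2: dominated by D8 (price 813≤856, weight 1.6≤1.8, RAM 62≥29, battery life 17≥13).
D3: dominated by D8 (price 813≤1543, weight 1.6≤2.9, RAM 62≥62, battery life 17≥8).
D4: dominated by D6 (price 694≤2520, weight 2.6≤2.8, RAM 55≥46, battery life 9≥9).
D5: not dominated (best weight).
D6: not dominated.
D7: dominated by D8 (price 813≤1009, weight 1.6≤1.7, RAM 62≥13, battery life 17≥7).
D8: not dominated (best battery life).
D9: dominated by D6 (price 694≤1097, weight 2.6≤2.7, RAM 55≥41, battery life 9≥6).
D10: dominated by D8 (price 813≤1504, weight 1.6≤2.7, RAM 62≥18, battery life 17≥16).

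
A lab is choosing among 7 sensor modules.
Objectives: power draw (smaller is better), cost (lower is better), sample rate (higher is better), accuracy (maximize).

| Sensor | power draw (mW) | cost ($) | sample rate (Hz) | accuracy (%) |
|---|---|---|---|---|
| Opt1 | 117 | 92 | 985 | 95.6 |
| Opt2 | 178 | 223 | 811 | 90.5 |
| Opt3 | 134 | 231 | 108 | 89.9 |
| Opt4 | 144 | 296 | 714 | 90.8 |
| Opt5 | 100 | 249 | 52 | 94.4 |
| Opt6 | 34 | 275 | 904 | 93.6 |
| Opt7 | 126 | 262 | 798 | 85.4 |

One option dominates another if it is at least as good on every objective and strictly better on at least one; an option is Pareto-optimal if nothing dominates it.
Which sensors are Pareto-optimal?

Opt1, Opt5, Opt6

Opt1: not dominated (best cost).
Opt2: dominated by Opt1 (power draw 117≤178, cost 92≤223, sample rate 985≥811, accuracy 95.6≥90.5).
Opt3: dominated by Opt1 (power draw 117≤134, cost 92≤231, sample rate 985≥108, accuracy 95.6≥89.9).
Opt4: dominated by Opt1 (power draw 117≤144, cost 92≤296, sample rate 985≥714, accuracy 95.6≥90.8).
Opt5: not dominated.
Opt6: not dominated (best power draw).
Opt7: dominated by Opt1 (power draw 117≤126, cost 92≤262, sample rate 985≥798, accuracy 95.6≥85.4).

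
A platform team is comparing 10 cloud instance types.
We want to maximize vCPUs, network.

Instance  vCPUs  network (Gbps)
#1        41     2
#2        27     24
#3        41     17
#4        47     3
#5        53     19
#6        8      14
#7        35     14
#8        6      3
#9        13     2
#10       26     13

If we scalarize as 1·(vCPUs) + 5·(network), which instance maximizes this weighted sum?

#1: 1·41 + 5·2 = 51
#2: 1·27 + 5·24 = 147
#3: 1·41 + 5·17 = 126
#4: 1·47 + 5·3 = 62
#5: 1·53 + 5·19 = 148
#6: 1·8 + 5·14 = 78
#7: 1·35 + 5·14 = 105
#8: 1·6 + 5·3 = 21
#9: 1·13 + 5·2 = 23
#10: 1·26 + 5·13 = 91
Highest: #5 at 148.

#5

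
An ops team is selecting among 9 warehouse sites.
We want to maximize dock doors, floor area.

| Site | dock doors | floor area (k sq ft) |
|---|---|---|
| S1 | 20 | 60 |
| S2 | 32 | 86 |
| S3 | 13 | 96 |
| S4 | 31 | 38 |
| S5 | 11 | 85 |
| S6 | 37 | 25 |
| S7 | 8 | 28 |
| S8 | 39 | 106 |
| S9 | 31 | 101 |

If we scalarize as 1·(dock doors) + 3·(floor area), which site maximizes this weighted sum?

S8

S1: 1·20 + 3·60 = 200
S2: 1·32 + 3·86 = 290
S3: 1·13 + 3·96 = 301
S4: 1·31 + 3·38 = 145
S5: 1·11 + 3·85 = 266
S6: 1·37 + 3·25 = 112
S7: 1·8 + 3·28 = 92
S8: 1·39 + 3·106 = 357
S9: 1·31 + 3·101 = 334
Highest: S8 at 357.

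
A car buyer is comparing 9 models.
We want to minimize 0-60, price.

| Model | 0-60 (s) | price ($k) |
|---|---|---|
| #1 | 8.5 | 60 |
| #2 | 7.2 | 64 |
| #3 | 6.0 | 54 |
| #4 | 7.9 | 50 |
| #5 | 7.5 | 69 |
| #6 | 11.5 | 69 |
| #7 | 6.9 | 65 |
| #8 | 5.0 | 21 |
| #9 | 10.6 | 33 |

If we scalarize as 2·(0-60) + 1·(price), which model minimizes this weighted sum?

#1: 2·8.5 + 1·60 = 77.0
#2: 2·7.2 + 1·64 = 78.4
#3: 2·6.0 + 1·54 = 66.0
#4: 2·7.9 + 1·50 = 65.8
#5: 2·7.5 + 1·69 = 84.0
#6: 2·11.5 + 1·69 = 92.0
#7: 2·6.9 + 1·65 = 78.8
#8: 2·5.0 + 1·21 = 31.0
#9: 2·10.6 + 1·33 = 54.2
Lowest: #8 at 31.0.

#8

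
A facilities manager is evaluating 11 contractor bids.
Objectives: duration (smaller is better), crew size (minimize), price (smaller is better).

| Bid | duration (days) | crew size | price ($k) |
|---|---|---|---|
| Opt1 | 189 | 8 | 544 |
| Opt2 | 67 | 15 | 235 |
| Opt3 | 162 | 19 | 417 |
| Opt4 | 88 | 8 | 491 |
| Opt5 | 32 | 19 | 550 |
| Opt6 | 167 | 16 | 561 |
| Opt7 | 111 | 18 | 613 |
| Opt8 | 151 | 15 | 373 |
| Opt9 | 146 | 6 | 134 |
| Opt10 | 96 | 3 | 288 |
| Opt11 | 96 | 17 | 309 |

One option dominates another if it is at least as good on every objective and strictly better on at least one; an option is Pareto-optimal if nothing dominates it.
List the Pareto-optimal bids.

Opt2, Opt4, Opt5, Opt9, Opt10

Opt1: dominated by Opt4 (duration 88≤189, crew size 8≤8, price 491≤544).
Opt2: not dominated.
Opt3: dominated by Opt2 (duration 67≤162, crew size 15≤19, price 235≤417).
Opt4: not dominated.
Opt5: not dominated (best duration).
Opt6: dominated by Opt2 (duration 67≤167, crew size 15≤16, price 235≤561).
Opt7: dominated by Opt2 (duration 67≤111, crew size 15≤18, price 235≤613).
Opt8: dominated by Opt2 (duration 67≤151, crew size 15≤15, price 235≤373).
Opt9: not dominated (best price).
Opt10: not dominated (best crew size).
Opt11: dominated by Opt2 (duration 67≤96, crew size 15≤17, price 235≤309).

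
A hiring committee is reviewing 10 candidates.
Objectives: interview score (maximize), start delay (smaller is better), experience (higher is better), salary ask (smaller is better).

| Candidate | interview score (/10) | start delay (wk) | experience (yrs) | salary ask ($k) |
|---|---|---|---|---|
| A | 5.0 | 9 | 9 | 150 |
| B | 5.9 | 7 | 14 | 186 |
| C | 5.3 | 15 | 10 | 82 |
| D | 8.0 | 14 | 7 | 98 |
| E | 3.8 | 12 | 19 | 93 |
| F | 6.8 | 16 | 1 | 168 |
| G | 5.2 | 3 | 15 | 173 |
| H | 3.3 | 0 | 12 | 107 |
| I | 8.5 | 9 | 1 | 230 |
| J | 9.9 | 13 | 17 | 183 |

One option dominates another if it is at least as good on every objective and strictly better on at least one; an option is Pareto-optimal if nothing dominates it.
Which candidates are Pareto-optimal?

A: not dominated.
B: not dominated.
C: not dominated (best salary ask).
D: not dominated.
E: not dominated (best experience).
F: dominated by D (interview score 8.0≥6.8, start delay 14≤16, experience 7≥1, salary ask 98≤168).
G: not dominated.
H: not dominated (best start delay).
I: not dominated.
J: not dominated (best interview score).

A, B, C, D, E, G, H, I, J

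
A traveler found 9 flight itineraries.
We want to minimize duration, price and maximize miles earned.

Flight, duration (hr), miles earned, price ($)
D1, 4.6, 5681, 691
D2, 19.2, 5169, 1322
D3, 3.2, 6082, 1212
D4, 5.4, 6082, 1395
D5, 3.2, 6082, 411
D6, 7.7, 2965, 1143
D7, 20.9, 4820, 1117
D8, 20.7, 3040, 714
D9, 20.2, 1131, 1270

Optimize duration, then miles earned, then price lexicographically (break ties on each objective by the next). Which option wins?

First minimize duration: best is 3.2, kept {D3, D5}.
Then maximize miles earned: best is 6082, kept {D3, D5}.
Then minimize price: best is 411, kept {D5}.

D5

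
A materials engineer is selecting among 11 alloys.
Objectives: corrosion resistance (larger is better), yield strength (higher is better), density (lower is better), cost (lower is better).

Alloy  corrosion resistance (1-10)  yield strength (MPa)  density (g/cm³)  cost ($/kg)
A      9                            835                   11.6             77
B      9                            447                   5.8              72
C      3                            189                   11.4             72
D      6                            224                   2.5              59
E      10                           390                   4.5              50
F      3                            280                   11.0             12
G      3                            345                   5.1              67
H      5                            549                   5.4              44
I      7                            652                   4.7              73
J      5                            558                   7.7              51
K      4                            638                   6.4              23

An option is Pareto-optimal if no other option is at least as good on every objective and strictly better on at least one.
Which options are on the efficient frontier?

A, B, D, E, F, H, I, J, K

A: not dominated (best yield strength).
B: not dominated.
C: dominated by B (corrosion resistance 9≥3, yield strength 447≥189, density 5.8≤11.4, cost 72≤72).
D: not dominated (best density).
E: not dominated (best corrosion resistance).
F: not dominated (best cost).
G: dominated by E (corrosion resistance 10≥3, yield strength 390≥345, density 4.5≤5.1, cost 50≤67).
H: not dominated.
I: not dominated.
J: not dominated.
K: not dominated.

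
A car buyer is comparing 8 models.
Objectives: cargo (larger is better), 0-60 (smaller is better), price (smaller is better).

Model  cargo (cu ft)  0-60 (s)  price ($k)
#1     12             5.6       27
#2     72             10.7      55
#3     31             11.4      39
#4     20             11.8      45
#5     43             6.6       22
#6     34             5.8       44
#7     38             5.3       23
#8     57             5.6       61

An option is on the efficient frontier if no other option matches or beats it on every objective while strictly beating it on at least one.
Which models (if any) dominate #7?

none

#1: worse on cargo (12 vs 38).
#2: worse on 0-60 (10.7 vs 5.3).
#3: worse on cargo (31 vs 38).
#4: worse on cargo (20 vs 38).
#5: worse on 0-60 (6.6 vs 5.3).
#6: worse on cargo (34 vs 38).
#8: worse on 0-60 (5.6 vs 5.3).
No option dominates #7.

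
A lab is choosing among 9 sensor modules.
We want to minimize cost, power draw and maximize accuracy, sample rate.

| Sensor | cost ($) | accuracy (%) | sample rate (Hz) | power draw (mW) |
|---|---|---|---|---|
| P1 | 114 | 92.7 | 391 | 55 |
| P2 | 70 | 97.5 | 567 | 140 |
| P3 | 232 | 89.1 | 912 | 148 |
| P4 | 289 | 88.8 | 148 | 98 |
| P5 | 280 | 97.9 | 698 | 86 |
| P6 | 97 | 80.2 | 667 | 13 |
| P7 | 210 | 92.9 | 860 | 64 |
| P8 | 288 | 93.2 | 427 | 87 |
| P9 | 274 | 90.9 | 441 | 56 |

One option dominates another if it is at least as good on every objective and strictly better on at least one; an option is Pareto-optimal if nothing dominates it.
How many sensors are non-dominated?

P1: not dominated.
P2: not dominated (best cost).
P3: not dominated (best sample rate).
P4: dominated by P1 (cost 114≤289, accuracy 92.7≥88.8, sample rate 391≥148, power draw 55≤98).
P5: not dominated (best accuracy).
P6: not dominated (best power draw).
P7: not dominated.
P8: dominated by P5 (cost 280≤288, accuracy 97.9≥93.2, sample rate 698≥427, power draw 86≤87).
P9: not dominated.
Pareto-optimal: P1, P2, P3, P5, P6, P7, P9 → 7.

7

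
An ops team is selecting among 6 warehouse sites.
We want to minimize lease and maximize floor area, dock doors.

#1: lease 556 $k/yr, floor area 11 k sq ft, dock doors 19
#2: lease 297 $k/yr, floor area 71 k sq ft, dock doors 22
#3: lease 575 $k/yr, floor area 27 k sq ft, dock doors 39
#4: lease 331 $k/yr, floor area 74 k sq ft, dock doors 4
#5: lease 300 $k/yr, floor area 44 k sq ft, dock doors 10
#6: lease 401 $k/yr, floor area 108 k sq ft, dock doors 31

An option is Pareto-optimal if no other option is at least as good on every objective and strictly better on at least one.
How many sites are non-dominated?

#1: dominated by #2 (lease 297≤556, floor area 71≥11, dock doors 22≥19).
#2: not dominated (best lease).
#3: not dominated (best dock doors).
#4: not dominated.
#5: dominated by #2 (lease 297≤300, floor area 71≥44, dock doors 22≥10).
#6: not dominated (best floor area).
Pareto-optimal: #2, #3, #4, #6 → 4.

4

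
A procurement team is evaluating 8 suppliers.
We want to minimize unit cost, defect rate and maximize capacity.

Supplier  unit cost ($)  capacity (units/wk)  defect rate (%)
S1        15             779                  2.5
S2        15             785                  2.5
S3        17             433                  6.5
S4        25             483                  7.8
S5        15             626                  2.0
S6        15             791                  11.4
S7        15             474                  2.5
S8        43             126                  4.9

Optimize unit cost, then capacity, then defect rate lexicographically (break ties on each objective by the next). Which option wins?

First minimize unit cost: best is 15, kept {S1, S2, S5, S6, S7}.
Then maximize capacity: best is 791, kept {S6}.

S6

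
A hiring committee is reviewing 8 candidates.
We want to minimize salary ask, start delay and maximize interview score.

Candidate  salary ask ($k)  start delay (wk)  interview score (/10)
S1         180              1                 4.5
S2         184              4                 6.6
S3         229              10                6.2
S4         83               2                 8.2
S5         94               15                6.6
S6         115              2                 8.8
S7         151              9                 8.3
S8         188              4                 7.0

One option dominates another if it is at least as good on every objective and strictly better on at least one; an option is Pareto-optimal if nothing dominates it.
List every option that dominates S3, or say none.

S2: salary ask 184≤229, start delay 4≤10, interview score 6.6≥6.2 — dominates S3.
S4: salary ask 83≤229, start delay 2≤10, interview score 8.2≥6.2 — dominates S3.
S6: salary ask 115≤229, start delay 2≤10, interview score 8.8≥6.2 — dominates S3.
S7: salary ask 151≤229, start delay 9≤10, interview score 8.3≥6.2 — dominates S3.
S8: salary ask 188≤229, start delay 4≤10, interview score 7.0≥6.2 — dominates S3.
Others (S1, S5) are each worse than S3 on at least one objective.

S2, S4, S6, S7, S8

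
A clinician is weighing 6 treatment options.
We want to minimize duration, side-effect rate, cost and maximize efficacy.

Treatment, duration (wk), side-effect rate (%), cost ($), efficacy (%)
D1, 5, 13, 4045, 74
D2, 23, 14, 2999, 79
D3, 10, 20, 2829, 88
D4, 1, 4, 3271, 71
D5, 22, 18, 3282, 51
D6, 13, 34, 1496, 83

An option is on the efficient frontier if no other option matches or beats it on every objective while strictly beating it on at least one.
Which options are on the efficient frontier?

D1: not dominated.
D2: not dominated.
D3: not dominated (best efficacy).
D4: not dominated (best duration).
D5: dominated by D4 (duration 1≤22, side-effect rate 4≤18, cost 3271≤3282, efficacy 71≥51).
D6: not dominated (best cost).

D1, D2, D3, D4, D6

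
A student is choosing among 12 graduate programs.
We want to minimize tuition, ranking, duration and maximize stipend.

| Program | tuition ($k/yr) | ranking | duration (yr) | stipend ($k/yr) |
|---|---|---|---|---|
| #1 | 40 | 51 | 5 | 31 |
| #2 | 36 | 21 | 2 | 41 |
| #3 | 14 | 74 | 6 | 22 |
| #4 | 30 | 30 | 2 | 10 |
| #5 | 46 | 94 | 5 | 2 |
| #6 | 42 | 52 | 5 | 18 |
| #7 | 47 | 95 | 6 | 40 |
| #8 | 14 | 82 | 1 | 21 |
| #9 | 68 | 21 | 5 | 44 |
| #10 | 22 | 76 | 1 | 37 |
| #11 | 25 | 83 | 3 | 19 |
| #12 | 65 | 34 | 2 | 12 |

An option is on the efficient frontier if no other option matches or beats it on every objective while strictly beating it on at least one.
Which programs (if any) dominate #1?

#2: tuition 36≤40, ranking 21≤51, duration 2≤5, stipend 41≥31 — dominates #1.
Others (#3, #4, #5, #6, #7, #8, #9, #10, #11, #12) are each worse than #1 on at least one objective.

#2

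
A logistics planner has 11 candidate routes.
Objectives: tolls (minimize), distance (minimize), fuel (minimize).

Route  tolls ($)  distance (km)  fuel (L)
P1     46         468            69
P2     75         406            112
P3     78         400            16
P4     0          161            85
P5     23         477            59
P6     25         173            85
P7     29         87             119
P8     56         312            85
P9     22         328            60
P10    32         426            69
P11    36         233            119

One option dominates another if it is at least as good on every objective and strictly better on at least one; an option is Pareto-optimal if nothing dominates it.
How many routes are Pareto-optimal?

P1: dominated by P9 (tolls 22≤46, distance 328≤468, fuel 60≤69).
P2: dominated by P4 (tolls 0≤75, distance 161≤406, fuel 85≤112).
P3: not dominated (best fuel).
P4: not dominated (best tolls).
P5: not dominated.
P6: dominated by P4 (tolls 0≤25, distance 161≤173, fuel 85≤85).
P7: not dominated (best distance).
P8: dominated by P4 (tolls 0≤56, distance 161≤312, fuel 85≤85).
P9: not dominated.
P10: dominated by P9 (tolls 22≤32, distance 328≤426, fuel 60≤69).
P11: dominated by P4 (tolls 0≤36, distance 161≤233, fuel 85≤119).
Pareto-optimal: P3, P4, P5, P7, P9 → 5.

5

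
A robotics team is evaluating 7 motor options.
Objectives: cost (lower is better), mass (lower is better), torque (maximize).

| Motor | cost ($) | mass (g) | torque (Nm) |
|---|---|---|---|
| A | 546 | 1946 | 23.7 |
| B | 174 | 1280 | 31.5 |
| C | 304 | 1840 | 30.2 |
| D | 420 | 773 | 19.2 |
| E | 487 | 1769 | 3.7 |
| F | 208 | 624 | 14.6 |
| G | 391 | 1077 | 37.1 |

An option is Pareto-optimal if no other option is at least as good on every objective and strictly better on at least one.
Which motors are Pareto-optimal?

B, D, F, G

A: dominated by B (cost 174≤546, mass 1280≤1946, torque 31.5≥23.7).
B: not dominated (best cost).
C: dominated by B (cost 174≤304, mass 1280≤1840, torque 31.5≥30.2).
D: not dominated.
E: dominated by B (cost 174≤487, mass 1280≤1769, torque 31.5≥3.7).
F: not dominated (best mass).
G: not dominated (best torque).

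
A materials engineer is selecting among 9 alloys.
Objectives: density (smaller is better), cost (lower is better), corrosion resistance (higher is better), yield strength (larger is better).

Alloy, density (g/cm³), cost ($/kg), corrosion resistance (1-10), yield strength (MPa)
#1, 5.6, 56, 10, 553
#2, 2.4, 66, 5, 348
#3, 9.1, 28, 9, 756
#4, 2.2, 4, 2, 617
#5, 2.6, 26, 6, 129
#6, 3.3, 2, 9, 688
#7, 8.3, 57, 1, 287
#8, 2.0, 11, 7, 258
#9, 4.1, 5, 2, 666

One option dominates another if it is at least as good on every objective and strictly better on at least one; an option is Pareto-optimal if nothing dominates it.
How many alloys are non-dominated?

#1: not dominated (best corrosion resistance).
#2: not dominated.
#3: not dominated (best yield strength).
#4: not dominated.
#5: dominated by #8 (density 2.0≤2.6, cost 11≤26, corrosion resistance 7≥6, yield strength 258≥129).
#6: not dominated (best cost).
#7: dominated by #1 (density 5.6≤8.3, cost 56≤57, corrosion resistance 10≥1, yield strength 553≥287).
#8: not dominated (best density).
#9: dominated by #6 (density 3.3≤4.1, cost 2≤5, corrosion resistance 9≥2, yield strength 688≥666).
Pareto-optimal: #1, #2, #3, #4, #6, #8 → 6.

6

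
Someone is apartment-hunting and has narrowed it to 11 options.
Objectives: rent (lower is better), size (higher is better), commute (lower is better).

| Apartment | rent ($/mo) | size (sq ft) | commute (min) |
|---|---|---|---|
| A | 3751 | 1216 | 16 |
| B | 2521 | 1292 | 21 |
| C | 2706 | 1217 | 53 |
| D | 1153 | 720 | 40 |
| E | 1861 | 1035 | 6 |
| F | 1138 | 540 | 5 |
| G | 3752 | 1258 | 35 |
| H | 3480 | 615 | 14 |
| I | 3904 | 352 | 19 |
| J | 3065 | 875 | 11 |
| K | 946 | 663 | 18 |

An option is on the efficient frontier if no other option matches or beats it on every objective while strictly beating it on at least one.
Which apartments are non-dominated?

A: not dominated.
B: not dominated (best size).
C: dominated by B (rent 2521≤2706, size 1292≥1217, commute 21≤53).
D: not dominated.
E: not dominated.
F: not dominated (best commute).
G: dominated by B (rent 2521≤3752, size 1292≥1258, commute 21≤35).
H: dominated by E (rent 1861≤3480, size 1035≥615, commute 6≤14).
I: dominated by A (rent 3751≤3904, size 1216≥352, commute 16≤19).
J: dominated by E (rent 1861≤3065, size 1035≥875, commute 6≤11).
K: not dominated (best rent).

A, B, D, E, F, K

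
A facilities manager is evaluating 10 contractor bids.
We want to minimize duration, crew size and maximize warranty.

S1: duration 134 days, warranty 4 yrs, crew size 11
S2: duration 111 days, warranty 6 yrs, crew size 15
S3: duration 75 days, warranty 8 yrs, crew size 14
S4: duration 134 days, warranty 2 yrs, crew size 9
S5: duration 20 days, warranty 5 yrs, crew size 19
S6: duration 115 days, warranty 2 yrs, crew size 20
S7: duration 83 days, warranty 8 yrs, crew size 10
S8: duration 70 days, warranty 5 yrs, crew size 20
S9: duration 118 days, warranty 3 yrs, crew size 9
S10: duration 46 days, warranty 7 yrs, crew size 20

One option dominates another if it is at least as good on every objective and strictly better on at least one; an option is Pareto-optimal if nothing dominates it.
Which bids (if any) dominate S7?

S1: worse on duration (134 vs 83).
S2: worse on duration (111 vs 83).
S3: worse on crew size (14 vs 10).
S4: worse on duration (134 vs 83).
S5: worse on warranty (5 vs 8).
S6: worse on duration (115 vs 83).
S8: worse on warranty (5 vs 8).
S9: worse on duration (118 vs 83).
S10: worse on warranty (7 vs 8).
No option dominates S7.

none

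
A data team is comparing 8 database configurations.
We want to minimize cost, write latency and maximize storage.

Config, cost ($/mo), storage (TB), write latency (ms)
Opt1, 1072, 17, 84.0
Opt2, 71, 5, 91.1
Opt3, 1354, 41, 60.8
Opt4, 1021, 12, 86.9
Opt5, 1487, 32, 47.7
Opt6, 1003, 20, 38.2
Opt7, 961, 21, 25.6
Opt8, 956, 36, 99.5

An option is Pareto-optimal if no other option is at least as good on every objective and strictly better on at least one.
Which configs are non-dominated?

Opt2, Opt3, Opt5, Opt7, Opt8

Opt1: dominated by Opt6 (cost 1003≤1072, storage 20≥17, write latency 38.2≤84.0).
Opt2: not dominated (best cost).
Opt3: not dominated (best storage).
Opt4: dominated by Opt6 (cost 1003≤1021, storage 20≥12, write latency 38.2≤86.9).
Opt5: not dominated.
Opt6: dominated by Opt7 (cost 961≤1003, storage 21≥20, write latency 25.6≤38.2).
Opt7: not dominated (best write latency).
Opt8: not dominated.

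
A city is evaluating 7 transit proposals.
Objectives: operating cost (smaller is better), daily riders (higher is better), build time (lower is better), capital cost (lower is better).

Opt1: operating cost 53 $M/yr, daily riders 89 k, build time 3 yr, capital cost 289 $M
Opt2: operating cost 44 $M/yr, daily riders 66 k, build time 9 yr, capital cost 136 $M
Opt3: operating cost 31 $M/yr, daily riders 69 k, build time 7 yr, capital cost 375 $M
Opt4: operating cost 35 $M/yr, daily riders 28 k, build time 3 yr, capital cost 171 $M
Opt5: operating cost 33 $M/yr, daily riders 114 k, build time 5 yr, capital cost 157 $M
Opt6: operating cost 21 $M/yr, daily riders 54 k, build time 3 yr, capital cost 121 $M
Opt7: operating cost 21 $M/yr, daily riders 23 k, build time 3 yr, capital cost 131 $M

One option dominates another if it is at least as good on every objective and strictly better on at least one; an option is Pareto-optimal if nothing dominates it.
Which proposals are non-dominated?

Opt1, Opt2, Opt3, Opt5, Opt6

Opt1: not dominated.
Opt2: not dominated.
Opt3: not dominated.
Opt4: dominated by Opt6 (operating cost 21≤35, daily riders 54≥28, build time 3≤3, capital cost 121≤171).
Opt5: not dominated (best daily riders).
Opt6: not dominated (best capital cost).
Opt7: dominated by Opt6 (operating cost 21≤21, daily riders 54≥23, build time 3≤3, capital cost 121≤131).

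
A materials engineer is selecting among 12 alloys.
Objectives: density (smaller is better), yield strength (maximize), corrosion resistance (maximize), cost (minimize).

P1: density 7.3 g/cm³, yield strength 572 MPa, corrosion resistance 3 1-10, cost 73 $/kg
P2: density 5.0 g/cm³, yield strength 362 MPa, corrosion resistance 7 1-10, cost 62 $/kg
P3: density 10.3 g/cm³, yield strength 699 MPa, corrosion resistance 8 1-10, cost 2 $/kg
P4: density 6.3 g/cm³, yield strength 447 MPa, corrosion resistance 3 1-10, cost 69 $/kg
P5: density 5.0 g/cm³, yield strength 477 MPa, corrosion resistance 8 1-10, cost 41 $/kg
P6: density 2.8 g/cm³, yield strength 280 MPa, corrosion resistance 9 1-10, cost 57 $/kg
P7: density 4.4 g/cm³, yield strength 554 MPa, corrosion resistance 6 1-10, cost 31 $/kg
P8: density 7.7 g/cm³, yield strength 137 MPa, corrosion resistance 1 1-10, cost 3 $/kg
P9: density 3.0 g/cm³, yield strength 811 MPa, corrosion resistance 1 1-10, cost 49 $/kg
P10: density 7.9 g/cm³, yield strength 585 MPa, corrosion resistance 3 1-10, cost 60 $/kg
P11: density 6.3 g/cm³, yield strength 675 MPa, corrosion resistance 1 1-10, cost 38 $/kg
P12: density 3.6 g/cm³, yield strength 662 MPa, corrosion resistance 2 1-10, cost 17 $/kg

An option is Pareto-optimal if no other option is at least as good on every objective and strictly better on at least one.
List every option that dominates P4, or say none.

P5, P7

P5: density 5.0≤6.3, yield strength 477≥447, corrosion resistance 8≥3, cost 41≤69 — dominates P4.
P7: density 4.4≤6.3, yield strength 554≥447, corrosion resistance 6≥3, cost 31≤69 — dominates P4.
Others (P1, P2, P3, P6, P8, P9, P10, P11, P12) are each worse than P4 on at least one objective.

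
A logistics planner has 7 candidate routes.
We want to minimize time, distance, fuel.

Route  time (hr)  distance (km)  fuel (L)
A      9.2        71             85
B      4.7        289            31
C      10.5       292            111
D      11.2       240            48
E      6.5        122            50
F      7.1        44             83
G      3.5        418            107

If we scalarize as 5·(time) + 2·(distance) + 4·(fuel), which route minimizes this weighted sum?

A: 5·9.2 + 2·71 + 4·85 = 528.0
B: 5·4.7 + 2·289 + 4·31 = 725.5
C: 5·10.5 + 2·292 + 4·111 = 1080.5
D: 5·11.2 + 2·240 + 4·48 = 728.0
E: 5·6.5 + 2·122 + 4·50 = 476.5
F: 5·7.1 + 2·44 + 4·83 = 455.5
G: 5·3.5 + 2·418 + 4·107 = 1281.5
Lowest: F at 455.5.

F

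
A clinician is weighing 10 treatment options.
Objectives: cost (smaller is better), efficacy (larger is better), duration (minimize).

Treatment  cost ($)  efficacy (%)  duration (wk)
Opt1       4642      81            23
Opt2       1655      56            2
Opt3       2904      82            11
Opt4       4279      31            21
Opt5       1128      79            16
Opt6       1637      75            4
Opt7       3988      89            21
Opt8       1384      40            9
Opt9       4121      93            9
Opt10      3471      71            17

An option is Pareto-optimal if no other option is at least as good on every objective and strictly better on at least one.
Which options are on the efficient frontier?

Opt1: dominated by Opt3 (cost 2904≤4642, efficacy 82≥81, duration 11≤23).
Opt2: not dominated (best duration).
Opt3: not dominated.
Opt4: dominated by Opt2 (cost 1655≤4279, efficacy 56≥31, duration 2≤21).
Opt5: not dominated (best cost).
Opt6: not dominated.
Opt7: not dominated.
Opt8: not dominated.
Opt9: not dominated (best efficacy).
Opt10: dominated by Opt3 (cost 2904≤3471, efficacy 82≥71, duration 11≤17).

Opt2, Opt3, Opt5, Opt6, Opt7, Opt8, Opt9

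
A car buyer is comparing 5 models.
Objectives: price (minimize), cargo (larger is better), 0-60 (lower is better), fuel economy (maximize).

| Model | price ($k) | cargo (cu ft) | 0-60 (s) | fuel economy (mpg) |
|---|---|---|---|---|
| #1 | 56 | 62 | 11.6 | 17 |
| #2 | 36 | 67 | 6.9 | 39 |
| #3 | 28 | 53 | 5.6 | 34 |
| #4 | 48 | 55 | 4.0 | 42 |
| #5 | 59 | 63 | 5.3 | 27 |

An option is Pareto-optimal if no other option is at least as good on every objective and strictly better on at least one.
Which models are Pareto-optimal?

#2, #3, #4, #5

#1: dominated by #2 (price 36≤56, cargo 67≥62, 0-60 6.9≤11.6, fuel economy 39≥17).
#2: not dominated (best cargo).
#3: not dominated (best price).
#4: not dominated (best 0-60).
#5: not dominated.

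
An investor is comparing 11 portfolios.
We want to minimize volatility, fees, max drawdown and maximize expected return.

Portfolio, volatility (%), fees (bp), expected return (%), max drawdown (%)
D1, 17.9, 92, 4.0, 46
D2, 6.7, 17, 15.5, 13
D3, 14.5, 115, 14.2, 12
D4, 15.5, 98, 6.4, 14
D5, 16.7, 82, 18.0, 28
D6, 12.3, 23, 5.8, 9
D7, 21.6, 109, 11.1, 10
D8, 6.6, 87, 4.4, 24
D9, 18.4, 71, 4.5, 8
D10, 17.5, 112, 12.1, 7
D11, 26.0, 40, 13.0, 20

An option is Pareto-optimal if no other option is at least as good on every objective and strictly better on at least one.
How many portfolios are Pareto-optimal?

D1: dominated by D2 (volatility 6.7≤17.9, fees 17≤92, expected return 15.5≥4.0, max drawdown 13≤46).
D2: not dominated (best fees).
D3: not dominated.
D4: dominated by D2 (volatility 6.7≤15.5, fees 17≤98, expected return 15.5≥6.4, max drawdown 13≤14).
D5: not dominated (best expected return).
D6: not dominated.
D7: not dominated.
D8: not dominated (best volatility).
D9: not dominated.
D10: not dominated (best max drawdown).
D11: dominated by D2 (volatility 6.7≤26.0, fees 17≤40, expected return 15.5≥13.0, max drawdown 13≤20).
Pareto-optimal: D2, D3, D5, D6, D7, D8, D9, D10 → 8.

8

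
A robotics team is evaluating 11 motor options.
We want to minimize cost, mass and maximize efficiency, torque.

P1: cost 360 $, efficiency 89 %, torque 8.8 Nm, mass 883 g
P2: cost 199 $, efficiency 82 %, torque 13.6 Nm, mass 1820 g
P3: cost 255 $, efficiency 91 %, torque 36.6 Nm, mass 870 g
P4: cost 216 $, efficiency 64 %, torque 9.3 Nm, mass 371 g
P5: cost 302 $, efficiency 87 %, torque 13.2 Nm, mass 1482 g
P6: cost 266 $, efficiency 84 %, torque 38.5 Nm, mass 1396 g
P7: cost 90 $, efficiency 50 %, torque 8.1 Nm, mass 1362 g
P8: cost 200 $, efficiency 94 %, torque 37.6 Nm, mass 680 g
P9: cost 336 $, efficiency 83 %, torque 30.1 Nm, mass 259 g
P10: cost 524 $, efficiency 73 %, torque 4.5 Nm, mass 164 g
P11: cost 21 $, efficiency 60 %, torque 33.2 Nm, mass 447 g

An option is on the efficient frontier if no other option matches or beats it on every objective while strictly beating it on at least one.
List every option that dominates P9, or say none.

none

P1: worse on cost (360 vs 336).
P2: worse on efficiency (82 vs 83).
P3: worse on mass (870 vs 259).
P4: worse on efficiency (64 vs 83).
P5: worse on torque (13.2 vs 30.1).
P6: worse on mass (1396 vs 259).
P7: worse on efficiency (50 vs 83).
P8: worse on mass (680 vs 259).
P10: worse on cost (524 vs 336).
P11: worse on efficiency (60 vs 83).
No option dominates P9.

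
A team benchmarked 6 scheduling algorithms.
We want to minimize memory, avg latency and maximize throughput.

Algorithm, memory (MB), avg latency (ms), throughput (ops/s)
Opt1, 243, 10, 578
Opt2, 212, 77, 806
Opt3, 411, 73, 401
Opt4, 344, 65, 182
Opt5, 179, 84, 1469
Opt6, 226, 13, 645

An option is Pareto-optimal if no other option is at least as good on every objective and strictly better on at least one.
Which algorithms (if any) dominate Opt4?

Opt1: memory 243≤344, avg latency 10≤65, throughput 578≥182 — dominates Opt4.
Opt6: memory 226≤344, avg latency 13≤65, throughput 645≥182 — dominates Opt4.
Others (Opt2, Opt3, Opt5) are each worse than Opt4 on at least one objective.

Opt1, Opt6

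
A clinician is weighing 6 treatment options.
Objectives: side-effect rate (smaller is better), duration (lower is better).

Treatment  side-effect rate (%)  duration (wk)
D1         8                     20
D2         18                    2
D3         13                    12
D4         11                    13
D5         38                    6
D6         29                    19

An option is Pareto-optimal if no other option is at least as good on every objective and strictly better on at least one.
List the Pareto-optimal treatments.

D1: not dominated (best side-effect rate).
D2: not dominated (best duration).
D3: not dominated.
D4: not dominated.
D5: dominated by D2 (side-effect rate 18≤38, duration 2≤6).
D6: dominated by D2 (side-effect rate 18≤29, duration 2≤19).

D1, D2, D3, D4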